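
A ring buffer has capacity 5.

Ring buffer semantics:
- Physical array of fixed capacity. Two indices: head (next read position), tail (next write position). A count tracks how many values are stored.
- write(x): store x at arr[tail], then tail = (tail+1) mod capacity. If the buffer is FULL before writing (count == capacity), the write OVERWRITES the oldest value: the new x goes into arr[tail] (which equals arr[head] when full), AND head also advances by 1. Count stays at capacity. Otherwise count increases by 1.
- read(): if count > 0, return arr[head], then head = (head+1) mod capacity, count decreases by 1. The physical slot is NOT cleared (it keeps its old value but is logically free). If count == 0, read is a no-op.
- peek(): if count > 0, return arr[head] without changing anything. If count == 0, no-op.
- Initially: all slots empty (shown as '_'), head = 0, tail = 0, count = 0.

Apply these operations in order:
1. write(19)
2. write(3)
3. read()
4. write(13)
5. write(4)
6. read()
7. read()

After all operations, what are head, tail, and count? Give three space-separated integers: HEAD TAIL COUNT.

Answer: 3 4 1

Derivation:
After op 1 (write(19)): arr=[19 _ _ _ _] head=0 tail=1 count=1
After op 2 (write(3)): arr=[19 3 _ _ _] head=0 tail=2 count=2
After op 3 (read()): arr=[19 3 _ _ _] head=1 tail=2 count=1
After op 4 (write(13)): arr=[19 3 13 _ _] head=1 tail=3 count=2
After op 5 (write(4)): arr=[19 3 13 4 _] head=1 tail=4 count=3
After op 6 (read()): arr=[19 3 13 4 _] head=2 tail=4 count=2
After op 7 (read()): arr=[19 3 13 4 _] head=3 tail=4 count=1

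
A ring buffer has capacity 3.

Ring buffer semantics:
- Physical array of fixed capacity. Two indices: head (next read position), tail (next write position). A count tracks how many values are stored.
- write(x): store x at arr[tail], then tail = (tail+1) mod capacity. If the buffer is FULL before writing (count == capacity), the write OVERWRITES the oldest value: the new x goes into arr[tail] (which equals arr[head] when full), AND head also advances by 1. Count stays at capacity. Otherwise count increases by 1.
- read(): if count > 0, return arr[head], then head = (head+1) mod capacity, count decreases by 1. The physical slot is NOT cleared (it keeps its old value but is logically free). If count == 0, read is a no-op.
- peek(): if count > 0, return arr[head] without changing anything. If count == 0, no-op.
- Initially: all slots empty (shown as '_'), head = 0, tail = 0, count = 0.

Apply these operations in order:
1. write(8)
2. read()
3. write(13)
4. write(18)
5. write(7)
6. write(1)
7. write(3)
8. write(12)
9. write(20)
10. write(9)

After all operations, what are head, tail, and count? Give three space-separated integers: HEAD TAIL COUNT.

After op 1 (write(8)): arr=[8 _ _] head=0 tail=1 count=1
After op 2 (read()): arr=[8 _ _] head=1 tail=1 count=0
After op 3 (write(13)): arr=[8 13 _] head=1 tail=2 count=1
After op 4 (write(18)): arr=[8 13 18] head=1 tail=0 count=2
After op 5 (write(7)): arr=[7 13 18] head=1 tail=1 count=3
After op 6 (write(1)): arr=[7 1 18] head=2 tail=2 count=3
After op 7 (write(3)): arr=[7 1 3] head=0 tail=0 count=3
After op 8 (write(12)): arr=[12 1 3] head=1 tail=1 count=3
After op 9 (write(20)): arr=[12 20 3] head=2 tail=2 count=3
After op 10 (write(9)): arr=[12 20 9] head=0 tail=0 count=3

Answer: 0 0 3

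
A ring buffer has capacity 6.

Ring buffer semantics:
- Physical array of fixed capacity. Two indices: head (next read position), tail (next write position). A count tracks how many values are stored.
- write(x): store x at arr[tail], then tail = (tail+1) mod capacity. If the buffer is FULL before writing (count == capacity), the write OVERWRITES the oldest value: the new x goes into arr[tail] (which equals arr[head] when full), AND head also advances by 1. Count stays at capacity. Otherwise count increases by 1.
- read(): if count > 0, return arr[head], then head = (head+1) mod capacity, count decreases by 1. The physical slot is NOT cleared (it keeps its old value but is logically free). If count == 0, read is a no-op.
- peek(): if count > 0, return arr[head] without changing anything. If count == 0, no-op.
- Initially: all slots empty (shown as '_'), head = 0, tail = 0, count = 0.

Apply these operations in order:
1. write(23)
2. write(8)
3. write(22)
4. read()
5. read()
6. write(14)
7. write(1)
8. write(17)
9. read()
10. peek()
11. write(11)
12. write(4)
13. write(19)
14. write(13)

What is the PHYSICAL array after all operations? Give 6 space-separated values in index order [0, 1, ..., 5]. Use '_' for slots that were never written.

After op 1 (write(23)): arr=[23 _ _ _ _ _] head=0 tail=1 count=1
After op 2 (write(8)): arr=[23 8 _ _ _ _] head=0 tail=2 count=2
After op 3 (write(22)): arr=[23 8 22 _ _ _] head=0 tail=3 count=3
After op 4 (read()): arr=[23 8 22 _ _ _] head=1 tail=3 count=2
After op 5 (read()): arr=[23 8 22 _ _ _] head=2 tail=3 count=1
After op 6 (write(14)): arr=[23 8 22 14 _ _] head=2 tail=4 count=2
After op 7 (write(1)): arr=[23 8 22 14 1 _] head=2 tail=5 count=3
After op 8 (write(17)): arr=[23 8 22 14 1 17] head=2 tail=0 count=4
After op 9 (read()): arr=[23 8 22 14 1 17] head=3 tail=0 count=3
After op 10 (peek()): arr=[23 8 22 14 1 17] head=3 tail=0 count=3
After op 11 (write(11)): arr=[11 8 22 14 1 17] head=3 tail=1 count=4
After op 12 (write(4)): arr=[11 4 22 14 1 17] head=3 tail=2 count=5
After op 13 (write(19)): arr=[11 4 19 14 1 17] head=3 tail=3 count=6
After op 14 (write(13)): arr=[11 4 19 13 1 17] head=4 tail=4 count=6

Answer: 11 4 19 13 1 17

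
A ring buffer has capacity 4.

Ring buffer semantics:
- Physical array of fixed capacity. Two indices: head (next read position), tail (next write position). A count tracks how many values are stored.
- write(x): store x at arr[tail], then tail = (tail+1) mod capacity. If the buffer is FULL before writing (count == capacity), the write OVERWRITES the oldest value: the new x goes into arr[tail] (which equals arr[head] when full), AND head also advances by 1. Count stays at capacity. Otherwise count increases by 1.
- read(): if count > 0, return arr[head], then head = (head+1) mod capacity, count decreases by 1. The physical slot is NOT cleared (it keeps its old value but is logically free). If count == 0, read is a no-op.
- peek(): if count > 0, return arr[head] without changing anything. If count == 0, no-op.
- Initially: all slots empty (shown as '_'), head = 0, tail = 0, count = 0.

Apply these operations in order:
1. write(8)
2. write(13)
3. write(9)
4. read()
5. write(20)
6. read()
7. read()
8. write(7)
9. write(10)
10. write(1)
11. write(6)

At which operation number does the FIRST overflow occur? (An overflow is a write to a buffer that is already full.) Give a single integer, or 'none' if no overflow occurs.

After op 1 (write(8)): arr=[8 _ _ _] head=0 tail=1 count=1
After op 2 (write(13)): arr=[8 13 _ _] head=0 tail=2 count=2
After op 3 (write(9)): arr=[8 13 9 _] head=0 tail=3 count=3
After op 4 (read()): arr=[8 13 9 _] head=1 tail=3 count=2
After op 5 (write(20)): arr=[8 13 9 20] head=1 tail=0 count=3
After op 6 (read()): arr=[8 13 9 20] head=2 tail=0 count=2
After op 7 (read()): arr=[8 13 9 20] head=3 tail=0 count=1
After op 8 (write(7)): arr=[7 13 9 20] head=3 tail=1 count=2
After op 9 (write(10)): arr=[7 10 9 20] head=3 tail=2 count=3
After op 10 (write(1)): arr=[7 10 1 20] head=3 tail=3 count=4
After op 11 (write(6)): arr=[7 10 1 6] head=0 tail=0 count=4

Answer: 11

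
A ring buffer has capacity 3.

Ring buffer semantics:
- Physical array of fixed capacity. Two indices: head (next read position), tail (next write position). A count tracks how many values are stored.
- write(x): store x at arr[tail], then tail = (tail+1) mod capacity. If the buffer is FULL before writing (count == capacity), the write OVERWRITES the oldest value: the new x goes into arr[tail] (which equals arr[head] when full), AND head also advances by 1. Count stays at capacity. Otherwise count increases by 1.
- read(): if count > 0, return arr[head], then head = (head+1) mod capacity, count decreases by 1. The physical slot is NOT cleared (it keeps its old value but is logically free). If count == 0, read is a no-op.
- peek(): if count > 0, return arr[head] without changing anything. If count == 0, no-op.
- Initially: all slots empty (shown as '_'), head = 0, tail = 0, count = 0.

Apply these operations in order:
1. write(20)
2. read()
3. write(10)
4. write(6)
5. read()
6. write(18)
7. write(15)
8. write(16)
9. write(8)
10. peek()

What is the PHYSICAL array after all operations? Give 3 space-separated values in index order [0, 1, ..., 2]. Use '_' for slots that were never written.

After op 1 (write(20)): arr=[20 _ _] head=0 tail=1 count=1
After op 2 (read()): arr=[20 _ _] head=1 tail=1 count=0
After op 3 (write(10)): arr=[20 10 _] head=1 tail=2 count=1
After op 4 (write(6)): arr=[20 10 6] head=1 tail=0 count=2
After op 5 (read()): arr=[20 10 6] head=2 tail=0 count=1
After op 6 (write(18)): arr=[18 10 6] head=2 tail=1 count=2
After op 7 (write(15)): arr=[18 15 6] head=2 tail=2 count=3
After op 8 (write(16)): arr=[18 15 16] head=0 tail=0 count=3
After op 9 (write(8)): arr=[8 15 16] head=1 tail=1 count=3
After op 10 (peek()): arr=[8 15 16] head=1 tail=1 count=3

Answer: 8 15 16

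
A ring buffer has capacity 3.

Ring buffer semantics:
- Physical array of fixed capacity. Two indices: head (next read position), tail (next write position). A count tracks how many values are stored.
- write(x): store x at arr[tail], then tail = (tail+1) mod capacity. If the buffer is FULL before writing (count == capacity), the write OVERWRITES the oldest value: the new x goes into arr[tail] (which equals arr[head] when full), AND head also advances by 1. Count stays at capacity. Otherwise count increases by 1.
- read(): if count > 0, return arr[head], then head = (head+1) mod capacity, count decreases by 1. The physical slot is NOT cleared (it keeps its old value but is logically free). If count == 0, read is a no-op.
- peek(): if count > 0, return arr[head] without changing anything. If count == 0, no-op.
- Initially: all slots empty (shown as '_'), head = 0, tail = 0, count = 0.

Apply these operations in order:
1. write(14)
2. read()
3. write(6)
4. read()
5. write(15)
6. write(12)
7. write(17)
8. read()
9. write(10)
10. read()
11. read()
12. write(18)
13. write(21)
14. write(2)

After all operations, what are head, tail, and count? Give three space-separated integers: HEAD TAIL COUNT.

After op 1 (write(14)): arr=[14 _ _] head=0 tail=1 count=1
After op 2 (read()): arr=[14 _ _] head=1 tail=1 count=0
After op 3 (write(6)): arr=[14 6 _] head=1 tail=2 count=1
After op 4 (read()): arr=[14 6 _] head=2 tail=2 count=0
After op 5 (write(15)): arr=[14 6 15] head=2 tail=0 count=1
After op 6 (write(12)): arr=[12 6 15] head=2 tail=1 count=2
After op 7 (write(17)): arr=[12 17 15] head=2 tail=2 count=3
After op 8 (read()): arr=[12 17 15] head=0 tail=2 count=2
After op 9 (write(10)): arr=[12 17 10] head=0 tail=0 count=3
After op 10 (read()): arr=[12 17 10] head=1 tail=0 count=2
After op 11 (read()): arr=[12 17 10] head=2 tail=0 count=1
After op 12 (write(18)): arr=[18 17 10] head=2 tail=1 count=2
After op 13 (write(21)): arr=[18 21 10] head=2 tail=2 count=3
After op 14 (write(2)): arr=[18 21 2] head=0 tail=0 count=3

Answer: 0 0 3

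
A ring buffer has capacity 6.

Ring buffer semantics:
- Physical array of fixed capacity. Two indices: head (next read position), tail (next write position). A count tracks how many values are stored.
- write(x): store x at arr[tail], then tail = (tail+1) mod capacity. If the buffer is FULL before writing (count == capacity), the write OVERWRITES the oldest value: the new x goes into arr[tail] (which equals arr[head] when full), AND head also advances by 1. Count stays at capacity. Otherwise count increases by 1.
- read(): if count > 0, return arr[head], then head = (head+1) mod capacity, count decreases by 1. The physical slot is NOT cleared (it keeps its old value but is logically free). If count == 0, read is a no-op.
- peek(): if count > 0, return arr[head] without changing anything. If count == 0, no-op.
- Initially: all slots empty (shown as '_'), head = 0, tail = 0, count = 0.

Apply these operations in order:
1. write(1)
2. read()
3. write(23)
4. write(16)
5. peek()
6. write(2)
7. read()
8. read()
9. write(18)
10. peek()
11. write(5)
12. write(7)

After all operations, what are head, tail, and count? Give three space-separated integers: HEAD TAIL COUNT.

After op 1 (write(1)): arr=[1 _ _ _ _ _] head=0 tail=1 count=1
After op 2 (read()): arr=[1 _ _ _ _ _] head=1 tail=1 count=0
After op 3 (write(23)): arr=[1 23 _ _ _ _] head=1 tail=2 count=1
After op 4 (write(16)): arr=[1 23 16 _ _ _] head=1 tail=3 count=2
After op 5 (peek()): arr=[1 23 16 _ _ _] head=1 tail=3 count=2
After op 6 (write(2)): arr=[1 23 16 2 _ _] head=1 tail=4 count=3
After op 7 (read()): arr=[1 23 16 2 _ _] head=2 tail=4 count=2
After op 8 (read()): arr=[1 23 16 2 _ _] head=3 tail=4 count=1
After op 9 (write(18)): arr=[1 23 16 2 18 _] head=3 tail=5 count=2
After op 10 (peek()): arr=[1 23 16 2 18 _] head=3 tail=5 count=2
After op 11 (write(5)): arr=[1 23 16 2 18 5] head=3 tail=0 count=3
After op 12 (write(7)): arr=[7 23 16 2 18 5] head=3 tail=1 count=4

Answer: 3 1 4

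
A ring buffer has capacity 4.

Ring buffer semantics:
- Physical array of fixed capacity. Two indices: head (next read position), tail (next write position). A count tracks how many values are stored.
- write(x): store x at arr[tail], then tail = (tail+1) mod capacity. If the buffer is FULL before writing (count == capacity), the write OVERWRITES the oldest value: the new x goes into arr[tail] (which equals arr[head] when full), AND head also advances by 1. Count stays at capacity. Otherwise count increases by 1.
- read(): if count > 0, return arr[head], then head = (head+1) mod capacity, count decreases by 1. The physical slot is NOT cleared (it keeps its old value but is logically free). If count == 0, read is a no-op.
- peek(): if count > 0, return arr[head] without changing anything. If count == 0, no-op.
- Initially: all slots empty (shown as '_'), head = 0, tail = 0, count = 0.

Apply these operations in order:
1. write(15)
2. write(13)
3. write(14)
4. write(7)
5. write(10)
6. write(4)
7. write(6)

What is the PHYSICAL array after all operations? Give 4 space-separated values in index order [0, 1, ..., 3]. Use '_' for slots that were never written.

Answer: 10 4 6 7

Derivation:
After op 1 (write(15)): arr=[15 _ _ _] head=0 tail=1 count=1
After op 2 (write(13)): arr=[15 13 _ _] head=0 tail=2 count=2
After op 3 (write(14)): arr=[15 13 14 _] head=0 tail=3 count=3
After op 4 (write(7)): arr=[15 13 14 7] head=0 tail=0 count=4
After op 5 (write(10)): arr=[10 13 14 7] head=1 tail=1 count=4
After op 6 (write(4)): arr=[10 4 14 7] head=2 tail=2 count=4
After op 7 (write(6)): arr=[10 4 6 7] head=3 tail=3 count=4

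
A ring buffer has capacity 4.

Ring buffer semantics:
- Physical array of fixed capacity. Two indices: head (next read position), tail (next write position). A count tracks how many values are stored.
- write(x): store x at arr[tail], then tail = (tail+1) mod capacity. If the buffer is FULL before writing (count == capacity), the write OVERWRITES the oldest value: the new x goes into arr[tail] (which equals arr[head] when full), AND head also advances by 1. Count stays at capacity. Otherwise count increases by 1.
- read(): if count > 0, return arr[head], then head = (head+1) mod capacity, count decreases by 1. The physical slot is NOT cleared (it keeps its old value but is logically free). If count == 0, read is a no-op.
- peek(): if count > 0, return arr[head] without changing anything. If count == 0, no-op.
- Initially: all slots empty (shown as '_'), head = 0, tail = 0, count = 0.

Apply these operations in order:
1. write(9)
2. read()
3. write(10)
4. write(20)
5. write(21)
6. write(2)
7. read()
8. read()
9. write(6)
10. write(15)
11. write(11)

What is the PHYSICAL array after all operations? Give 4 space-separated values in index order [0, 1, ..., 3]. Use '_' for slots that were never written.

Answer: 2 6 15 11

Derivation:
After op 1 (write(9)): arr=[9 _ _ _] head=0 tail=1 count=1
After op 2 (read()): arr=[9 _ _ _] head=1 tail=1 count=0
After op 3 (write(10)): arr=[9 10 _ _] head=1 tail=2 count=1
After op 4 (write(20)): arr=[9 10 20 _] head=1 tail=3 count=2
After op 5 (write(21)): arr=[9 10 20 21] head=1 tail=0 count=3
After op 6 (write(2)): arr=[2 10 20 21] head=1 tail=1 count=4
After op 7 (read()): arr=[2 10 20 21] head=2 tail=1 count=3
After op 8 (read()): arr=[2 10 20 21] head=3 tail=1 count=2
After op 9 (write(6)): arr=[2 6 20 21] head=3 tail=2 count=3
After op 10 (write(15)): arr=[2 6 15 21] head=3 tail=3 count=4
After op 11 (write(11)): arr=[2 6 15 11] head=0 tail=0 count=4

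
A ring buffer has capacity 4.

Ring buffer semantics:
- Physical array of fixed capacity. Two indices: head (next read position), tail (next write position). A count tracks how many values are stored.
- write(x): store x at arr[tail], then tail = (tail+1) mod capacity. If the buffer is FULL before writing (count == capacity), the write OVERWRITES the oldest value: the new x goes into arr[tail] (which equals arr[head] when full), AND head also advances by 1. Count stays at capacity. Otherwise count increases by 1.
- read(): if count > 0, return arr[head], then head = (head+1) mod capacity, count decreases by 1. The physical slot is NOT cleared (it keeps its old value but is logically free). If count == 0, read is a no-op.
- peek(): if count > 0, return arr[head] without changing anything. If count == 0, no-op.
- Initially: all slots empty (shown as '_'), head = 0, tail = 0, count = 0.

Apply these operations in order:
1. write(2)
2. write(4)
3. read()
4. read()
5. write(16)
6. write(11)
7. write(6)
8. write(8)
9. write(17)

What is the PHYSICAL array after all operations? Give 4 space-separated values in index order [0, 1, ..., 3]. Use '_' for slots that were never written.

Answer: 6 8 17 11

Derivation:
After op 1 (write(2)): arr=[2 _ _ _] head=0 tail=1 count=1
After op 2 (write(4)): arr=[2 4 _ _] head=0 tail=2 count=2
After op 3 (read()): arr=[2 4 _ _] head=1 tail=2 count=1
After op 4 (read()): arr=[2 4 _ _] head=2 tail=2 count=0
After op 5 (write(16)): arr=[2 4 16 _] head=2 tail=3 count=1
After op 6 (write(11)): arr=[2 4 16 11] head=2 tail=0 count=2
After op 7 (write(6)): arr=[6 4 16 11] head=2 tail=1 count=3
After op 8 (write(8)): arr=[6 8 16 11] head=2 tail=2 count=4
After op 9 (write(17)): arr=[6 8 17 11] head=3 tail=3 count=4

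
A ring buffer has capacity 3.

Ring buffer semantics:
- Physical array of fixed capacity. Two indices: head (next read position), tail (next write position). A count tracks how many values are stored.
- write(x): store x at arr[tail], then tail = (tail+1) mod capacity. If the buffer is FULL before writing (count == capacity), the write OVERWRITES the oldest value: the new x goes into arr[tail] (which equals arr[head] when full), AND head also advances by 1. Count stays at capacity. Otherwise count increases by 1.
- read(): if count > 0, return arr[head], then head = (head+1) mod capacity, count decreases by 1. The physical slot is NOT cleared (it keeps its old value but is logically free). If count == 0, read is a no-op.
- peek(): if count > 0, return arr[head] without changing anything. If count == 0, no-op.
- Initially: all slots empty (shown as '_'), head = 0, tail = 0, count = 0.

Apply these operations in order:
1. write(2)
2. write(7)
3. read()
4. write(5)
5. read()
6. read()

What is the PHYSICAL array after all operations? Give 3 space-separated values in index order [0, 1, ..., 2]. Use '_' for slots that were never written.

After op 1 (write(2)): arr=[2 _ _] head=0 tail=1 count=1
After op 2 (write(7)): arr=[2 7 _] head=0 tail=2 count=2
After op 3 (read()): arr=[2 7 _] head=1 tail=2 count=1
After op 4 (write(5)): arr=[2 7 5] head=1 tail=0 count=2
After op 5 (read()): arr=[2 7 5] head=2 tail=0 count=1
After op 6 (read()): arr=[2 7 5] head=0 tail=0 count=0

Answer: 2 7 5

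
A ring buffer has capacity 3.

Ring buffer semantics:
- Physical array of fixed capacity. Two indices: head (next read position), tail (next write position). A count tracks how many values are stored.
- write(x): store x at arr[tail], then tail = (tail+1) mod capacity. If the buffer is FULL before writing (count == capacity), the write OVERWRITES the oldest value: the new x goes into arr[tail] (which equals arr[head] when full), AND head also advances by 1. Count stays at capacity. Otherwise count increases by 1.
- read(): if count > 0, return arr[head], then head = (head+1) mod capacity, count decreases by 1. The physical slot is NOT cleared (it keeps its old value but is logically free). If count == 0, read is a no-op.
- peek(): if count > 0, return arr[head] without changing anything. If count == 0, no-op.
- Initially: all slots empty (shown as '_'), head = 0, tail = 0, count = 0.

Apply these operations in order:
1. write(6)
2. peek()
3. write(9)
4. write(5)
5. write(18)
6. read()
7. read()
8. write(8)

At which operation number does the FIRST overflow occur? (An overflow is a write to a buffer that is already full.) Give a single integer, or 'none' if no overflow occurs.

Answer: 5

Derivation:
After op 1 (write(6)): arr=[6 _ _] head=0 tail=1 count=1
After op 2 (peek()): arr=[6 _ _] head=0 tail=1 count=1
After op 3 (write(9)): arr=[6 9 _] head=0 tail=2 count=2
After op 4 (write(5)): arr=[6 9 5] head=0 tail=0 count=3
After op 5 (write(18)): arr=[18 9 5] head=1 tail=1 count=3
After op 6 (read()): arr=[18 9 5] head=2 tail=1 count=2
After op 7 (read()): arr=[18 9 5] head=0 tail=1 count=1
After op 8 (write(8)): arr=[18 8 5] head=0 tail=2 count=2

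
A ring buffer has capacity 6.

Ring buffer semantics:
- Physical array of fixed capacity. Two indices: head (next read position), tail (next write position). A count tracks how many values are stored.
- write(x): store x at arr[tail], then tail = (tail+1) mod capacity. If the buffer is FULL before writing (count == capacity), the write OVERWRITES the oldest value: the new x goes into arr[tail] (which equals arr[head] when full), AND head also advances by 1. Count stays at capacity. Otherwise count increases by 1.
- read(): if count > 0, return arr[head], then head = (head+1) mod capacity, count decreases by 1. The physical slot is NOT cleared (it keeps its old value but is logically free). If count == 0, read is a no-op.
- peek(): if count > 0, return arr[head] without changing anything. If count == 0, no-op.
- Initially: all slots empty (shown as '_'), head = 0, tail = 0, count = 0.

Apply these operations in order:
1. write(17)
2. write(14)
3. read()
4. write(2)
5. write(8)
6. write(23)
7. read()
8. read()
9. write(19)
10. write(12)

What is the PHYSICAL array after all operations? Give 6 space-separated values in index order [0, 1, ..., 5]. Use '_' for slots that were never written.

Answer: 12 14 2 8 23 19

Derivation:
After op 1 (write(17)): arr=[17 _ _ _ _ _] head=0 tail=1 count=1
After op 2 (write(14)): arr=[17 14 _ _ _ _] head=0 tail=2 count=2
After op 3 (read()): arr=[17 14 _ _ _ _] head=1 tail=2 count=1
After op 4 (write(2)): arr=[17 14 2 _ _ _] head=1 tail=3 count=2
After op 5 (write(8)): arr=[17 14 2 8 _ _] head=1 tail=4 count=3
After op 6 (write(23)): arr=[17 14 2 8 23 _] head=1 tail=5 count=4
After op 7 (read()): arr=[17 14 2 8 23 _] head=2 tail=5 count=3
After op 8 (read()): arr=[17 14 2 8 23 _] head=3 tail=5 count=2
After op 9 (write(19)): arr=[17 14 2 8 23 19] head=3 tail=0 count=3
After op 10 (write(12)): arr=[12 14 2 8 23 19] head=3 tail=1 count=4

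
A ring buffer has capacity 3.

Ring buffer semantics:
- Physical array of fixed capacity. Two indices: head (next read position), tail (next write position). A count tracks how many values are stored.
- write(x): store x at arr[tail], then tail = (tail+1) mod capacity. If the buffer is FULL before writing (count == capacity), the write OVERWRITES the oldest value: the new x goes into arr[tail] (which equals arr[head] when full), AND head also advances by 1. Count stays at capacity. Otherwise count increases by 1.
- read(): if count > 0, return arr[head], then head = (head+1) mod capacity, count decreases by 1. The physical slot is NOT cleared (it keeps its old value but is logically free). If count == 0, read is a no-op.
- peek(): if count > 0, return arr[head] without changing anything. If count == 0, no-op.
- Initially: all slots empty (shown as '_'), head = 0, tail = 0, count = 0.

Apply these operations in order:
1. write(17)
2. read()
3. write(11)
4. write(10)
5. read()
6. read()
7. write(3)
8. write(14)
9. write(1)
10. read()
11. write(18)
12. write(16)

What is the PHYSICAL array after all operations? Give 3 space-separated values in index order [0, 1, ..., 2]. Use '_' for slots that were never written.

After op 1 (write(17)): arr=[17 _ _] head=0 tail=1 count=1
After op 2 (read()): arr=[17 _ _] head=1 tail=1 count=0
After op 3 (write(11)): arr=[17 11 _] head=1 tail=2 count=1
After op 4 (write(10)): arr=[17 11 10] head=1 tail=0 count=2
After op 5 (read()): arr=[17 11 10] head=2 tail=0 count=1
After op 6 (read()): arr=[17 11 10] head=0 tail=0 count=0
After op 7 (write(3)): arr=[3 11 10] head=0 tail=1 count=1
After op 8 (write(14)): arr=[3 14 10] head=0 tail=2 count=2
After op 9 (write(1)): arr=[3 14 1] head=0 tail=0 count=3
After op 10 (read()): arr=[3 14 1] head=1 tail=0 count=2
After op 11 (write(18)): arr=[18 14 1] head=1 tail=1 count=3
After op 12 (write(16)): arr=[18 16 1] head=2 tail=2 count=3

Answer: 18 16 1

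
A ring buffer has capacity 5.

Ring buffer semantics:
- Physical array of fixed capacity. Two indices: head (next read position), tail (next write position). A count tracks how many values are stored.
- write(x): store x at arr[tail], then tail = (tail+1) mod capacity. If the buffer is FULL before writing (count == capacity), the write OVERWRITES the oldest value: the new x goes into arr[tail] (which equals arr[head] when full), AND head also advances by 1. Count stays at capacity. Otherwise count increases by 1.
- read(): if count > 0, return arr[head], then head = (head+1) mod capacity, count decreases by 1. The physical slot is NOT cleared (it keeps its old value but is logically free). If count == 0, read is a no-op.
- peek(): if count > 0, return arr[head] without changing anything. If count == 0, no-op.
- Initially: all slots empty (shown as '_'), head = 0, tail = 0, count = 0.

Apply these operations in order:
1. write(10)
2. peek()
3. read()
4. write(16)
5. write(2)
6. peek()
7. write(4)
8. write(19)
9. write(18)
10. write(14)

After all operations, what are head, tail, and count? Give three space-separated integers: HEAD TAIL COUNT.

Answer: 2 2 5

Derivation:
After op 1 (write(10)): arr=[10 _ _ _ _] head=0 tail=1 count=1
After op 2 (peek()): arr=[10 _ _ _ _] head=0 tail=1 count=1
After op 3 (read()): arr=[10 _ _ _ _] head=1 tail=1 count=0
After op 4 (write(16)): arr=[10 16 _ _ _] head=1 tail=2 count=1
After op 5 (write(2)): arr=[10 16 2 _ _] head=1 tail=3 count=2
After op 6 (peek()): arr=[10 16 2 _ _] head=1 tail=3 count=2
After op 7 (write(4)): arr=[10 16 2 4 _] head=1 tail=4 count=3
After op 8 (write(19)): arr=[10 16 2 4 19] head=1 tail=0 count=4
After op 9 (write(18)): arr=[18 16 2 4 19] head=1 tail=1 count=5
After op 10 (write(14)): arr=[18 14 2 4 19] head=2 tail=2 count=5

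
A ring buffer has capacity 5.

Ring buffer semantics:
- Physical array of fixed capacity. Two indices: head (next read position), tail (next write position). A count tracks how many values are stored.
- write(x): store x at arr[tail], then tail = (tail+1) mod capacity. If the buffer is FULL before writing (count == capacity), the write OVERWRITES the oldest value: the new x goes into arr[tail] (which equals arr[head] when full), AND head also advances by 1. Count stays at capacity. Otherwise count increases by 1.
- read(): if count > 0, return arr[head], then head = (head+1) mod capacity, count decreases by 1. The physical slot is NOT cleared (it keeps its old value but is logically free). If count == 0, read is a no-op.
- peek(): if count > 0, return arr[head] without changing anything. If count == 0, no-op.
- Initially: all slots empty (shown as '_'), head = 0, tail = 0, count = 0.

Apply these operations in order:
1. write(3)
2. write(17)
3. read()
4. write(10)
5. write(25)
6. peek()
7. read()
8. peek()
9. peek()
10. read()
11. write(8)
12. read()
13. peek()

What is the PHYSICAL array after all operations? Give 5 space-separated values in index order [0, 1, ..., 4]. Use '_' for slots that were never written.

Answer: 3 17 10 25 8

Derivation:
After op 1 (write(3)): arr=[3 _ _ _ _] head=0 tail=1 count=1
After op 2 (write(17)): arr=[3 17 _ _ _] head=0 tail=2 count=2
After op 3 (read()): arr=[3 17 _ _ _] head=1 tail=2 count=1
After op 4 (write(10)): arr=[3 17 10 _ _] head=1 tail=3 count=2
After op 5 (write(25)): arr=[3 17 10 25 _] head=1 tail=4 count=3
After op 6 (peek()): arr=[3 17 10 25 _] head=1 tail=4 count=3
After op 7 (read()): arr=[3 17 10 25 _] head=2 tail=4 count=2
After op 8 (peek()): arr=[3 17 10 25 _] head=2 tail=4 count=2
After op 9 (peek()): arr=[3 17 10 25 _] head=2 tail=4 count=2
After op 10 (read()): arr=[3 17 10 25 _] head=3 tail=4 count=1
After op 11 (write(8)): arr=[3 17 10 25 8] head=3 tail=0 count=2
After op 12 (read()): arr=[3 17 10 25 8] head=4 tail=0 count=1
After op 13 (peek()): arr=[3 17 10 25 8] head=4 tail=0 count=1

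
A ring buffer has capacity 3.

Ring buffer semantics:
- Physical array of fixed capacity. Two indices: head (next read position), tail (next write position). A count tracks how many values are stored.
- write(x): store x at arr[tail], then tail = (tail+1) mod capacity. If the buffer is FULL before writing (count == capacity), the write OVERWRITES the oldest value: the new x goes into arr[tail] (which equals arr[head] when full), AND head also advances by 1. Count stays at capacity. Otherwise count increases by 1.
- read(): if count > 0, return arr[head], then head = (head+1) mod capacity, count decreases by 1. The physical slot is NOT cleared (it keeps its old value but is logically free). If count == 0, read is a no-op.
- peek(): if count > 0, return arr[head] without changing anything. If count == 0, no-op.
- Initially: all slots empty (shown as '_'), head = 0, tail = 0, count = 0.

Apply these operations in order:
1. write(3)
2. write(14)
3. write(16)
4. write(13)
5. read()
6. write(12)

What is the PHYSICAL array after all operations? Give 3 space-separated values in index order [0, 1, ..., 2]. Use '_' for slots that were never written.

After op 1 (write(3)): arr=[3 _ _] head=0 tail=1 count=1
After op 2 (write(14)): arr=[3 14 _] head=0 tail=2 count=2
After op 3 (write(16)): arr=[3 14 16] head=0 tail=0 count=3
After op 4 (write(13)): arr=[13 14 16] head=1 tail=1 count=3
After op 5 (read()): arr=[13 14 16] head=2 tail=1 count=2
After op 6 (write(12)): arr=[13 12 16] head=2 tail=2 count=3

Answer: 13 12 16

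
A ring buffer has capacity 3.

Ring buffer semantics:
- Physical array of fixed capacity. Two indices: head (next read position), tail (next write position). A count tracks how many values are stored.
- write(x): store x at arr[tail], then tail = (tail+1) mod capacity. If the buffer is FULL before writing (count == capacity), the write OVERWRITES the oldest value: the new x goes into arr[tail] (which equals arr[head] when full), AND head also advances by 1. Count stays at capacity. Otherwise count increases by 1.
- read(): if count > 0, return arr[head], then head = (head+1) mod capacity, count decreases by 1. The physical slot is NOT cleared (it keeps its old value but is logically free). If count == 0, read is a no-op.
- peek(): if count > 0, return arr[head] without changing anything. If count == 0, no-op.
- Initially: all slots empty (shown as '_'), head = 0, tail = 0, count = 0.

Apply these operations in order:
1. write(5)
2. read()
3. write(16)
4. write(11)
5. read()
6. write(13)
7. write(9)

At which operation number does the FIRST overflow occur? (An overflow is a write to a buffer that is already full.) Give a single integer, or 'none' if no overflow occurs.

Answer: none

Derivation:
After op 1 (write(5)): arr=[5 _ _] head=0 tail=1 count=1
After op 2 (read()): arr=[5 _ _] head=1 tail=1 count=0
After op 3 (write(16)): arr=[5 16 _] head=1 tail=2 count=1
After op 4 (write(11)): arr=[5 16 11] head=1 tail=0 count=2
After op 5 (read()): arr=[5 16 11] head=2 tail=0 count=1
After op 6 (write(13)): arr=[13 16 11] head=2 tail=1 count=2
After op 7 (write(9)): arr=[13 9 11] head=2 tail=2 count=3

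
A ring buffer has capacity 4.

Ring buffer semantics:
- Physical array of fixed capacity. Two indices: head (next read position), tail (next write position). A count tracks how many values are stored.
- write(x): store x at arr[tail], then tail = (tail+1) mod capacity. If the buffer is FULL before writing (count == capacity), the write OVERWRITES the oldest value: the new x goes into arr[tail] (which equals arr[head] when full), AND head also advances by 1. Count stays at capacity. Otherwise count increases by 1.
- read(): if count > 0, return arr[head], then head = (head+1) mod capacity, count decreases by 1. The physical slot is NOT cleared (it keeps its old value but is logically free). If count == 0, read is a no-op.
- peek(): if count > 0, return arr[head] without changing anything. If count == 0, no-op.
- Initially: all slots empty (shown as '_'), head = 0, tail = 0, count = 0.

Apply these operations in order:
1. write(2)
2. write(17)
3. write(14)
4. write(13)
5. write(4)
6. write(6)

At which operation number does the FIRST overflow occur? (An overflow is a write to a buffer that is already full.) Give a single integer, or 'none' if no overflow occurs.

After op 1 (write(2)): arr=[2 _ _ _] head=0 tail=1 count=1
After op 2 (write(17)): arr=[2 17 _ _] head=0 tail=2 count=2
After op 3 (write(14)): arr=[2 17 14 _] head=0 tail=3 count=3
After op 4 (write(13)): arr=[2 17 14 13] head=0 tail=0 count=4
After op 5 (write(4)): arr=[4 17 14 13] head=1 tail=1 count=4
After op 6 (write(6)): arr=[4 6 14 13] head=2 tail=2 count=4

Answer: 5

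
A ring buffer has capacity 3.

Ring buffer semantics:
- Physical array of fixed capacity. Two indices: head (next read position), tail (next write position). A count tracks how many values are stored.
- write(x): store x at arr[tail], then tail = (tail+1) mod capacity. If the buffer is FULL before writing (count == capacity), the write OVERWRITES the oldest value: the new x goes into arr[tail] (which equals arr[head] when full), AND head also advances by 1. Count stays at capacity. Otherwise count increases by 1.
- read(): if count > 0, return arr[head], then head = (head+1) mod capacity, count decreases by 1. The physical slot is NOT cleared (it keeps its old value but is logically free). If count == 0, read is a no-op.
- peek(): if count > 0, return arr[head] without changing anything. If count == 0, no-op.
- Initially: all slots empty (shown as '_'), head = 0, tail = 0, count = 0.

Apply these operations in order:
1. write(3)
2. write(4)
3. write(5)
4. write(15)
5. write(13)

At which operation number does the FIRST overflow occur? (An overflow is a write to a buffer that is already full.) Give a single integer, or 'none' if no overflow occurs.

Answer: 4

Derivation:
After op 1 (write(3)): arr=[3 _ _] head=0 tail=1 count=1
After op 2 (write(4)): arr=[3 4 _] head=0 tail=2 count=2
After op 3 (write(5)): arr=[3 4 5] head=0 tail=0 count=3
After op 4 (write(15)): arr=[15 4 5] head=1 tail=1 count=3
After op 5 (write(13)): arr=[15 13 5] head=2 tail=2 count=3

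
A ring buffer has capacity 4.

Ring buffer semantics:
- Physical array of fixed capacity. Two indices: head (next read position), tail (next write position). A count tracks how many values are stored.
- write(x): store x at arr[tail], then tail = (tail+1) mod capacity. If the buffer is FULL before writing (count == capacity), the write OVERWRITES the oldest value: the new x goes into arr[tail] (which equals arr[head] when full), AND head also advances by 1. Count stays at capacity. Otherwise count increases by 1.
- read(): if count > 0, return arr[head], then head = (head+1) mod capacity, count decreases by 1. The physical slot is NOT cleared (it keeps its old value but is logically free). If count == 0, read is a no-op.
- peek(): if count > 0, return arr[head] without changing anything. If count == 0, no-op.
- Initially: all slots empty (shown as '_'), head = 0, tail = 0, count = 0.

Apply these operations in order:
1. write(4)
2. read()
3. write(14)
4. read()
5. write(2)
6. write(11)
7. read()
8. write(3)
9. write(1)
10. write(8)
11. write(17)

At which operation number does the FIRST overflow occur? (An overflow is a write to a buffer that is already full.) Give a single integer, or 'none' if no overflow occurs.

After op 1 (write(4)): arr=[4 _ _ _] head=0 tail=1 count=1
After op 2 (read()): arr=[4 _ _ _] head=1 tail=1 count=0
After op 3 (write(14)): arr=[4 14 _ _] head=1 tail=2 count=1
After op 4 (read()): arr=[4 14 _ _] head=2 tail=2 count=0
After op 5 (write(2)): arr=[4 14 2 _] head=2 tail=3 count=1
After op 6 (write(11)): arr=[4 14 2 11] head=2 tail=0 count=2
After op 7 (read()): arr=[4 14 2 11] head=3 tail=0 count=1
After op 8 (write(3)): arr=[3 14 2 11] head=3 tail=1 count=2
After op 9 (write(1)): arr=[3 1 2 11] head=3 tail=2 count=3
After op 10 (write(8)): arr=[3 1 8 11] head=3 tail=3 count=4
After op 11 (write(17)): arr=[3 1 8 17] head=0 tail=0 count=4

Answer: 11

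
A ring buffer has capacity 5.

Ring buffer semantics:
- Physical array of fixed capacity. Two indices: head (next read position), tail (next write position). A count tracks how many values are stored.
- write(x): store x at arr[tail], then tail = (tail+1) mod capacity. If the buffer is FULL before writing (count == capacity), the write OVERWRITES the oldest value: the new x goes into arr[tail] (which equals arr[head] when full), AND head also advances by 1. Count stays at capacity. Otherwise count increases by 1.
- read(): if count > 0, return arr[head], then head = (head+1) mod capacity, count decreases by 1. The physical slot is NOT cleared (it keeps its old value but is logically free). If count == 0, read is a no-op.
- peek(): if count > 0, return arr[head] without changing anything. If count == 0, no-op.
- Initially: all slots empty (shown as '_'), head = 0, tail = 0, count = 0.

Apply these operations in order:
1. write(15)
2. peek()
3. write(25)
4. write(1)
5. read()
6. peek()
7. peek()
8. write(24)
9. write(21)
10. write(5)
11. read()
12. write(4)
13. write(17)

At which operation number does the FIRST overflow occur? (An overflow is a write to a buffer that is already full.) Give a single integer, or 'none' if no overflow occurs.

After op 1 (write(15)): arr=[15 _ _ _ _] head=0 tail=1 count=1
After op 2 (peek()): arr=[15 _ _ _ _] head=0 tail=1 count=1
After op 3 (write(25)): arr=[15 25 _ _ _] head=0 tail=2 count=2
After op 4 (write(1)): arr=[15 25 1 _ _] head=0 tail=3 count=3
After op 5 (read()): arr=[15 25 1 _ _] head=1 tail=3 count=2
After op 6 (peek()): arr=[15 25 1 _ _] head=1 tail=3 count=2
After op 7 (peek()): arr=[15 25 1 _ _] head=1 tail=3 count=2
After op 8 (write(24)): arr=[15 25 1 24 _] head=1 tail=4 count=3
After op 9 (write(21)): arr=[15 25 1 24 21] head=1 tail=0 count=4
After op 10 (write(5)): arr=[5 25 1 24 21] head=1 tail=1 count=5
After op 11 (read()): arr=[5 25 1 24 21] head=2 tail=1 count=4
After op 12 (write(4)): arr=[5 4 1 24 21] head=2 tail=2 count=5
After op 13 (write(17)): arr=[5 4 17 24 21] head=3 tail=3 count=5

Answer: 13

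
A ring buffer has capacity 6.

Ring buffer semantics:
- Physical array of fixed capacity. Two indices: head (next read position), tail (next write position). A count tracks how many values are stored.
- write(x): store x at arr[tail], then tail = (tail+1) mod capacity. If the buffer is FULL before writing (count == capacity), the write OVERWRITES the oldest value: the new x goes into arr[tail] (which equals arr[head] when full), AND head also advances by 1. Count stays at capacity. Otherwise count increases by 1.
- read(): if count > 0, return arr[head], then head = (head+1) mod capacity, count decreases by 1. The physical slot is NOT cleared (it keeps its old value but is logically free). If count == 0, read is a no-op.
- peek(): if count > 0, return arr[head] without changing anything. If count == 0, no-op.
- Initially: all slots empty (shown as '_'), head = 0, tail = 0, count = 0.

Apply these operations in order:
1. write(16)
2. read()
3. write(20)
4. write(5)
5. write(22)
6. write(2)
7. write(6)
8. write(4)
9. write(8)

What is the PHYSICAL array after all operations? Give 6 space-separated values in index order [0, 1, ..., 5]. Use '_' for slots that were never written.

After op 1 (write(16)): arr=[16 _ _ _ _ _] head=0 tail=1 count=1
After op 2 (read()): arr=[16 _ _ _ _ _] head=1 tail=1 count=0
After op 3 (write(20)): arr=[16 20 _ _ _ _] head=1 tail=2 count=1
After op 4 (write(5)): arr=[16 20 5 _ _ _] head=1 tail=3 count=2
After op 5 (write(22)): arr=[16 20 5 22 _ _] head=1 tail=4 count=3
After op 6 (write(2)): arr=[16 20 5 22 2 _] head=1 tail=5 count=4
After op 7 (write(6)): arr=[16 20 5 22 2 6] head=1 tail=0 count=5
After op 8 (write(4)): arr=[4 20 5 22 2 6] head=1 tail=1 count=6
After op 9 (write(8)): arr=[4 8 5 22 2 6] head=2 tail=2 count=6

Answer: 4 8 5 22 2 6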